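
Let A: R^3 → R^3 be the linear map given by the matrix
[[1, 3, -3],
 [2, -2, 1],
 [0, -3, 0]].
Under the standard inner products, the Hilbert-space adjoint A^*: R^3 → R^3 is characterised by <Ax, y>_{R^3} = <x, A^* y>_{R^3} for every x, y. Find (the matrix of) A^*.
A^* = A^T =
[[1, 2, 0],
 [3, -2, -3],
 [-3, 1, 0]]

For real matrices with standard dot products, the defining identity <Ax, y> = <x, A^* y> gives (Ax)^T y = x^T (A^*) y, i.e. x^T A^T y = x^T (A^*) y. Since this holds for all x, y, we must have A^* = A^T. Therefore
A^* =
[[1, 2, 0],
 [3, -2, -3],
 [-3, 1, 0]].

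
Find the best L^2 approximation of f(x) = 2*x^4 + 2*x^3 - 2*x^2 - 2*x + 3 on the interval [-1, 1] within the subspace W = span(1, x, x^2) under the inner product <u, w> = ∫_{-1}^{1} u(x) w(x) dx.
g(x) = -2*x^2/7 - 4*x/5 + 99/35

The best approximation g ∈ W is the orthogonal projection of f onto W. Writing g = a_0 + a_1 x + a_2 x^2, the coefficients solve the normal equations G · a = b where
  G_{ij} = <φ_i, φ_j> and b_i = <f, φ_i>, with φ_0 = 1, φ_1 = x, φ_2 = x^2.
G =
  [2, 0, 2/3]
  [0, 2/3, 0]
  [2/3, 0, 2/5],
b = (82/15, -8/15, 62/35).
Solving gives a_0 = 99/35, a_1 = -4/5, a_2 = -2/7, so
  g(x) = -2*x^2/7 - 4*x/5 + 99/35.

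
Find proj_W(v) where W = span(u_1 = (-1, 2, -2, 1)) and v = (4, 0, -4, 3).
proj_W(v) = (-7/10, 7/5, -7/5, 7/10)

Set up U = [u_1 | ... | u_1] ∈ R^(4×1). The projector onto W = col(U) is P = U (U^T U)^(-1) U^T.
Compute U^T U =
  [10],
and U^T v = (7).
Solve U^T U · c = U^T v for the coefficients: c = (7/10). The projection is proj_W(v) = U c.
Check: (v - proj_W(v)) · u_1 = 0  (should be 0).
Result: proj_W(v) = (-7/10, 7/5, -7/5, 7/10).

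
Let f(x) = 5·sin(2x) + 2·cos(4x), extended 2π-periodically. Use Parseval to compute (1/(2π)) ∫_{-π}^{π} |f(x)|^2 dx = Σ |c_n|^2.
Σ |c_n|^2 = 29/2

Expand |f|^2 and use orthogonality of {sin(nx), cos(mx)} on [-π, π]:
  ∫_{-π}^{π} sin(nx)^2 dx = π, ∫ cos(mx)^2 dx = π, and cross terms integrate to 0.
So ∫_{-π}^{π} f(x)^2 dx = 5^2 · π + 2^2 · π = (25 + 4)π.
Divide by 2π: (25 + 4)/2 = 29/2.
By Parseval, this equals Σ |c_n|^2.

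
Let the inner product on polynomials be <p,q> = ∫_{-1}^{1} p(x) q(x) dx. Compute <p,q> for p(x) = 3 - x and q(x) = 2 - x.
<p,q> = 38/3

Expand the product: p(x)·q(x) = x^2 - 5*x + 6.
∫_{-1}^{1} of each monomial x^k gives [2/(k+1) if k even, 0 if k odd]. Integrating term-by-term (or equivalently evaluating the antiderivative F(x) = x^3/3 - 5*x^2/2 + 6*x at the endpoints):
  F(1) − F(−1) = 23/6 − (-53/6) = 38/3.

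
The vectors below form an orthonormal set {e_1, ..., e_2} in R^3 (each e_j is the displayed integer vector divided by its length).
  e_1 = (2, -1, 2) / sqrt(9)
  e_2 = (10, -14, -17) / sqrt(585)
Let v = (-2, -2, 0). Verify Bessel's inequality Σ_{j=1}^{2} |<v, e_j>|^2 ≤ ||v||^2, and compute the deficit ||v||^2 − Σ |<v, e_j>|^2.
Σ |<v, e_j>|^2 = 36/65; ||v||^2 = 8; deficit = 484/65

Write each e_j = u_j / sqrt(<u_j, u_j>) where u_j is the displayed integer vector. Then <v, e_j> = <v, u_j> / sqrt(<u_j, u_j>), so |<v, e_j>|^2 = <v, u_j>^2 / <u_j, u_j>.
Coefficients: <v, e_1> = -2/sqrt(9), <v, e_2> = 8/sqrt(585).
Square and sum: Σ |<v, e_j>|^2 = 36/65.
Compute ||v||^2 = v·v = 8.
Deficit = 8 − 36/65 = 484/65 ≥ 0, confirming Bessel's inequality. (The deficit equals ||v − Σ <v,e_j> e_j||^2, the squared distance from v to span{e_j}.)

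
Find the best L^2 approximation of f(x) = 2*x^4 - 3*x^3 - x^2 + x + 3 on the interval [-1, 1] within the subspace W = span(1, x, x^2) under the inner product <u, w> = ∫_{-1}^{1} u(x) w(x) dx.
g(x) = 5*x^2/7 - 4*x/5 + 99/35

The best approximation g ∈ W is the orthogonal projection of f onto W. Writing g = a_0 + a_1 x + a_2 x^2, the coefficients solve the normal equations G · a = b where
  G_{ij} = <φ_i, φ_j> and b_i = <f, φ_i>, with φ_0 = 1, φ_1 = x, φ_2 = x^2.
G =
  [2, 0, 2/3]
  [0, 2/3, 0]
  [2/3, 0, 2/5],
b = (92/15, -8/15, 76/35).
Solving gives a_0 = 99/35, a_1 = -4/5, a_2 = 5/7, so
  g(x) = 5*x^2/7 - 4*x/5 + 99/35.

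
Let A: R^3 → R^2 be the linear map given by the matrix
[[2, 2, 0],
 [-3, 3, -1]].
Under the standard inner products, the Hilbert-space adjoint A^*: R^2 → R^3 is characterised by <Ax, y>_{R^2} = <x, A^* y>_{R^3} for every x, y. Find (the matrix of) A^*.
A^* = A^T =
[[2, -3],
 [2, 3],
 [0, -1]]

For real matrices with standard dot products, the defining identity <Ax, y> = <x, A^* y> gives (Ax)^T y = x^T (A^*) y, i.e. x^T A^T y = x^T (A^*) y. Since this holds for all x, y, we must have A^* = A^T. Therefore
A^* =
[[2, -3],
 [2, 3],
 [0, -1]].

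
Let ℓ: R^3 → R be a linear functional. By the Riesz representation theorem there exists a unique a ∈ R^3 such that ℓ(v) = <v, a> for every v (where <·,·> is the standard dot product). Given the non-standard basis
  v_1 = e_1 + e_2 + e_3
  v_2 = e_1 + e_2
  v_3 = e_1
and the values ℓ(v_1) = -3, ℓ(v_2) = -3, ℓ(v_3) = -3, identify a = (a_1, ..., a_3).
a = (-3, 0, 0)

Write a = (a_1, ..., a_3) in the standard basis. For each basis vector v_i, ℓ(v_i) = <v_i, a> is a linear equation in the a_j's. Collect the n equations into a matrix system V a = ℓ, where row i of V is v_i (expressed in the standard basis). Since V is invertible (lower-triangular with 1s on the diagonal, up to permutation), solve by back-substitution:
  V =
[[1, 1, 1],
 [1, 1, 0],
 [1, 0, 0]]
  V a = (-3, -3, -3)
Solving gives a = (-3, 0, 0).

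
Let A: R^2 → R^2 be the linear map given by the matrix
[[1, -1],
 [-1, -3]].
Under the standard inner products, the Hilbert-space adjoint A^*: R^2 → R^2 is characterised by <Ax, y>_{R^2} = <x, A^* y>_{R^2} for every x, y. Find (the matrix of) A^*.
A^* = A^T =
[[1, -1],
 [-1, -3]]

For real matrices with standard dot products, the defining identity <Ax, y> = <x, A^* y> gives (Ax)^T y = x^T (A^*) y, i.e. x^T A^T y = x^T (A^*) y. Since this holds for all x, y, we must have A^* = A^T. Therefore
A^* =
[[1, -1],
 [-1, -3]].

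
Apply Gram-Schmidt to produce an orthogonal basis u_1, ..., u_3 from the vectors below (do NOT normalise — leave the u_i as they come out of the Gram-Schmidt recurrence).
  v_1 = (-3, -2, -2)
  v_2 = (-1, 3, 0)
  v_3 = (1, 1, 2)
Orthogonal basis:
  u_1 = (-3, -2, -2)
  u_2 = (-26/17, 45/17, -6/17)
  u_3 = (-12/23, -4/23, 22/23)

Apply the Gram-Schmidt recurrence
  u_1 = v_1
  u_i = v_i − Σ_{j<i} ((v_i · u_j) / (u_j · u_j)) · u_j.

Step by step this gives:
  u_1 = (-3, -2, -2)
  u_2 = (-26/17, 45/17, -6/17)
  u_3 = (-12/23, -4/23, 22/23)

Orthogonality check:
  u_2 · u_1 = 0 (should be 0)
  u_3 · u_1 = 0 (should be 0)
  u_3 · u_2 = 0 (should be 0)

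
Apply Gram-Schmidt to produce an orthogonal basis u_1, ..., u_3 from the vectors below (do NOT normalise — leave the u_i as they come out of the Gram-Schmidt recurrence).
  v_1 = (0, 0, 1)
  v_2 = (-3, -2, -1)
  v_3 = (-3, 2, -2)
Orthogonal basis:
  u_1 = (0, 0, 1)
  u_2 = (-3, -2, 0)
  u_3 = (-24/13, 36/13, 0)

Apply the Gram-Schmidt recurrence
  u_1 = v_1
  u_i = v_i − Σ_{j<i} ((v_i · u_j) / (u_j · u_j)) · u_j.

Step by step this gives:
  u_1 = (0, 0, 1)
  u_2 = (-3, -2, 0)
  u_3 = (-24/13, 36/13, 0)

Orthogonality check:
  u_2 · u_1 = 0 (should be 0)
  u_3 · u_1 = 0 (should be 0)
  u_3 · u_2 = 0 (should be 0)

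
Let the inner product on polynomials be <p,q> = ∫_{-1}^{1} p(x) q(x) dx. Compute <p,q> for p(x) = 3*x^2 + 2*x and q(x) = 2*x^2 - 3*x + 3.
<p,q> = 22/5

Expand the product: p(x)·q(x) = 6*x^4 - 5*x^3 + 3*x^2 + 6*x.
∫_{-1}^{1} of each monomial x^k gives [2/(k+1) if k even, 0 if k odd]. Integrating term-by-term (or equivalently evaluating the antiderivative F(x) = 6*x^5/5 - 5*x^4/4 + x^3 + 3*x^2 at the endpoints):
  F(1) − F(−1) = 79/20 − (-9/20) = 22/5.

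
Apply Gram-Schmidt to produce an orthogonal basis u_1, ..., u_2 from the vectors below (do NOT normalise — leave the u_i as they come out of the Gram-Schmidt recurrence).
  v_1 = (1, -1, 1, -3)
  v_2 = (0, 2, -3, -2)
Orthogonal basis:
  u_1 = (1, -1, 1, -3)
  u_2 = (-1/12, 25/12, -37/12, -7/4)

Apply the Gram-Schmidt recurrence
  u_1 = v_1
  u_i = v_i − Σ_{j<i} ((v_i · u_j) / (u_j · u_j)) · u_j.

Step by step this gives:
  u_1 = (1, -1, 1, -3)
  u_2 = (-1/12, 25/12, -37/12, -7/4)

Orthogonality check:
  u_2 · u_1 = 0 (should be 0)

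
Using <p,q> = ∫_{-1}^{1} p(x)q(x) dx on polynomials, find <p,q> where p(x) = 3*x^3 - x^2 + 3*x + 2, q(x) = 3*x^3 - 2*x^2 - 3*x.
<p,q> = -556/105

Expand the product: p(x)·q(x) = 9*x^6 - 9*x^5 + 2*x^4 + 3*x^3 - 13*x^2 - 6*x.
∫_{-1}^{1} of each monomial x^k gives [2/(k+1) if k even, 0 if k odd]. Integrating term-by-term (or equivalently evaluating the antiderivative F(x) = 9*x^7/7 - 3*x^6/2 + 2*x^5/5 + 3*x^4/4 - 13*x^3/3 - 3*x^2 at the endpoints):
  F(1) − F(−1) = -2687/420 − (-463/420) = -556/105.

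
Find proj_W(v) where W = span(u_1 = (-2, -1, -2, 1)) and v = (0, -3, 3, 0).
proj_W(v) = (3/5, 3/10, 3/5, -3/10)

Set up U = [u_1 | ... | u_1] ∈ R^(4×1). The projector onto W = col(U) is P = U (U^T U)^(-1) U^T.
Compute U^T U =
  [10],
and U^T v = (-3).
Solve U^T U · c = U^T v for the coefficients: c = (-3/10). The projection is proj_W(v) = U c.
Check: (v - proj_W(v)) · u_1 = 0  (should be 0).
Result: proj_W(v) = (3/5, 3/10, 3/5, -3/10).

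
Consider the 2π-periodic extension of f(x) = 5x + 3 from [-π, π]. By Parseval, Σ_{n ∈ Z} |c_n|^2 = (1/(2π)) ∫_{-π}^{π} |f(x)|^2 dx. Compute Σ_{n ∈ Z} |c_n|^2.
Σ |c_n|^2 = 25π^2/3 + 9

Expand and integrate term by term over [-π, π]:
  ∫ (5x)^2 dx = 25·(2π^3/3); ∫ 2·5·(3)·x dx = 0 (odd integrand); ∫ 3^2 dx = 9·2π.
So (1/(2π)) ∫_{-π}^{π} (5x + 3)^2 dx = 25π^2/3 + 9 = 25π^2/3 + 9.
Parseval ⇒ Σ |c_n|^2 = 25π^2/3 + 9.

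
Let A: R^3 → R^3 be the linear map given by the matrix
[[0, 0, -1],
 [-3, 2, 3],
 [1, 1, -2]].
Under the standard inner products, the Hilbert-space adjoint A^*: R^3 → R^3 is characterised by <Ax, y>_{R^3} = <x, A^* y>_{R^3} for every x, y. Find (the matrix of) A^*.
A^* = A^T =
[[0, -3, 1],
 [0, 2, 1],
 [-1, 3, -2]]

For real matrices with standard dot products, the defining identity <Ax, y> = <x, A^* y> gives (Ax)^T y = x^T (A^*) y, i.e. x^T A^T y = x^T (A^*) y. Since this holds for all x, y, we must have A^* = A^T. Therefore
A^* =
[[0, -3, 1],
 [0, 2, 1],
 [-1, 3, -2]].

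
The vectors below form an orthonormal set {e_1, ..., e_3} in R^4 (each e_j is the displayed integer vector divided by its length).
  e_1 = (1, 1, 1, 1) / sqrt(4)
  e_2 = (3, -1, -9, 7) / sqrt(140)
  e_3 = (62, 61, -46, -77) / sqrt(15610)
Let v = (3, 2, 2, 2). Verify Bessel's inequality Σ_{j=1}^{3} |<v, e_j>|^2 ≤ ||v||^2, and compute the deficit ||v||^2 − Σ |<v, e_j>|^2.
Σ |<v, e_j>|^2 = 4585/223; ||v||^2 = 21; deficit = 98/223

Write each e_j = u_j / sqrt(<u_j, u_j>) where u_j is the displayed integer vector. Then <v, e_j> = <v, u_j> / sqrt(<u_j, u_j>), so |<v, e_j>|^2 = <v, u_j>^2 / <u_j, u_j>.
Coefficients: <v, e_1> = 9/sqrt(4), <v, e_2> = 3/sqrt(140), <v, e_3> = 62/sqrt(15610).
Square and sum: Σ |<v, e_j>|^2 = 4585/223.
Compute ||v||^2 = v·v = 21.
Deficit = 21 − 4585/223 = 98/223 ≥ 0, confirming Bessel's inequality. (The deficit equals ||v − Σ <v,e_j> e_j||^2, the squared distance from v to span{e_j}.)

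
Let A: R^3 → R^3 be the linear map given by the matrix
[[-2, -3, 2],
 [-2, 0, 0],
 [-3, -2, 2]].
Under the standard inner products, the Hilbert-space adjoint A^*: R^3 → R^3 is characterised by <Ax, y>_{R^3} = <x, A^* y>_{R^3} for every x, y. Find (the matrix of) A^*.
A^* = A^T =
[[-2, -2, -3],
 [-3, 0, -2],
 [2, 0, 2]]

For real matrices with standard dot products, the defining identity <Ax, y> = <x, A^* y> gives (Ax)^T y = x^T (A^*) y, i.e. x^T A^T y = x^T (A^*) y. Since this holds for all x, y, we must have A^* = A^T. Therefore
A^* =
[[-2, -2, -3],
 [-3, 0, -2],
 [2, 0, 2]].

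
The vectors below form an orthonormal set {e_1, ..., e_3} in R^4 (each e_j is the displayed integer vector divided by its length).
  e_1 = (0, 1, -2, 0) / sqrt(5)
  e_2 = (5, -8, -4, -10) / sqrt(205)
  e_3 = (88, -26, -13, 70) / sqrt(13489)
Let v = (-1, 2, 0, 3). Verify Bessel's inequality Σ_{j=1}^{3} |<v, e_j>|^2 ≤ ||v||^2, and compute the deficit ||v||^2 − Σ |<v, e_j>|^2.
Σ |<v, e_j>|^2 = 651/47; ||v||^2 = 14; deficit = 7/47

Write each e_j = u_j / sqrt(<u_j, u_j>) where u_j is the displayed integer vector. Then <v, e_j> = <v, u_j> / sqrt(<u_j, u_j>), so |<v, e_j>|^2 = <v, u_j>^2 / <u_j, u_j>.
Coefficients: <v, e_1> = 2/sqrt(5), <v, e_2> = -51/sqrt(205), <v, e_3> = 70/sqrt(13489).
Square and sum: Σ |<v, e_j>|^2 = 651/47.
Compute ||v||^2 = v·v = 14.
Deficit = 14 − 651/47 = 7/47 ≥ 0, confirming Bessel's inequality. (The deficit equals ||v − Σ <v,e_j> e_j||^2, the squared distance from v to span{e_j}.)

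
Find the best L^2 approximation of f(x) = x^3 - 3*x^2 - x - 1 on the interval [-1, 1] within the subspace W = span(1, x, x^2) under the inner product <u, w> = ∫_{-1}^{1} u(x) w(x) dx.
g(x) = -3*x^2 - 2*x/5 - 1

The best approximation g ∈ W is the orthogonal projection of f onto W. Writing g = a_0 + a_1 x + a_2 x^2, the coefficients solve the normal equations G · a = b where
  G_{ij} = <φ_i, φ_j> and b_i = <f, φ_i>, with φ_0 = 1, φ_1 = x, φ_2 = x^2.
G =
  [2, 0, 2/3]
  [0, 2/3, 0]
  [2/3, 0, 2/5],
b = (-4, -4/15, -28/15).
Solving gives a_0 = -1, a_1 = -2/5, a_2 = -3, so
  g(x) = -3*x^2 - 2*x/5 - 1.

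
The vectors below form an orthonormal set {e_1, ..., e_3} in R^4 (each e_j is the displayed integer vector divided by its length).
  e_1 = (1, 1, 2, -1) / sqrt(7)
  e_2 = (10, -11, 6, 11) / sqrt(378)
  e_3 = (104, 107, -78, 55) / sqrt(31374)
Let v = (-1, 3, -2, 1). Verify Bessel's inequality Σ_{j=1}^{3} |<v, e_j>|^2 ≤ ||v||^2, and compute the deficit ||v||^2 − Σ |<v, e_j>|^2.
Σ |<v, e_j>|^2 = 7115/581; ||v||^2 = 15; deficit = 1600/581

Write each e_j = u_j / sqrt(<u_j, u_j>) where u_j is the displayed integer vector. Then <v, e_j> = <v, u_j> / sqrt(<u_j, u_j>), so |<v, e_j>|^2 = <v, u_j>^2 / <u_j, u_j>.
Coefficients: <v, e_1> = -3/sqrt(7), <v, e_2> = -44/sqrt(378), <v, e_3> = 428/sqrt(31374).
Square and sum: Σ |<v, e_j>|^2 = 7115/581.
Compute ||v||^2 = v·v = 15.
Deficit = 15 − 7115/581 = 1600/581 ≥ 0, confirming Bessel's inequality. (The deficit equals ||v − Σ <v,e_j> e_j||^2, the squared distance from v to span{e_j}.)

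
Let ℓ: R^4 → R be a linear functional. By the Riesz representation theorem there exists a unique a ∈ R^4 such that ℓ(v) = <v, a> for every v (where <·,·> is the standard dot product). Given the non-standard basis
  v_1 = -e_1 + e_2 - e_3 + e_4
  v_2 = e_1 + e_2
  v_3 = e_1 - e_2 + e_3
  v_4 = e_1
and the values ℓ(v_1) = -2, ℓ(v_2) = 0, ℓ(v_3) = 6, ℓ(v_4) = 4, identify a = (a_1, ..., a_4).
a = (4, -4, -2, 4)

Write a = (a_1, ..., a_4) in the standard basis. For each basis vector v_i, ℓ(v_i) = <v_i, a> is a linear equation in the a_j's. Collect the n equations into a matrix system V a = ℓ, where row i of V is v_i (expressed in the standard basis). Since V is invertible (lower-triangular with 1s on the diagonal, up to permutation), solve by back-substitution:
  V =
[[-1, 1, -1, 1],
 [1, 1, 0, 0],
 [1, -1, 1, 0],
 [1, 0, 0, 0]]
  V a = (-2, 0, 6, 4)
Solving gives a = (4, -4, -2, 4).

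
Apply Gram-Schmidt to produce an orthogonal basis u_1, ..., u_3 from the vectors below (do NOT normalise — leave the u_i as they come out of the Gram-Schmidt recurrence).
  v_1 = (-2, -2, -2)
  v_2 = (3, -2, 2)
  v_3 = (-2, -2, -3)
Orthogonal basis:
  u_1 = (-2, -2, -2)
  u_2 = (2, -3, 1)
  u_3 = (10/21, 5/42, -25/42)

Apply the Gram-Schmidt recurrence
  u_1 = v_1
  u_i = v_i − Σ_{j<i} ((v_i · u_j) / (u_j · u_j)) · u_j.

Step by step this gives:
  u_1 = (-2, -2, -2)
  u_2 = (2, -3, 1)
  u_3 = (10/21, 5/42, -25/42)

Orthogonality check:
  u_2 · u_1 = 0 (should be 0)
  u_3 · u_1 = 0 (should be 0)
  u_3 · u_2 = 0 (should be 0)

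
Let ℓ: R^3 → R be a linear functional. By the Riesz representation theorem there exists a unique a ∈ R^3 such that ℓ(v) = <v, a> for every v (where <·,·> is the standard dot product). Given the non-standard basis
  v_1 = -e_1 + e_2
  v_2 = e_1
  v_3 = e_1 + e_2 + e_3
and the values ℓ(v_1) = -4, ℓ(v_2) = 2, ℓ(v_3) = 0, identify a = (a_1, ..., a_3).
a = (2, -2, 0)

Write a = (a_1, ..., a_3) in the standard basis. For each basis vector v_i, ℓ(v_i) = <v_i, a> is a linear equation in the a_j's. Collect the n equations into a matrix system V a = ℓ, where row i of V is v_i (expressed in the standard basis). Since V is invertible (lower-triangular with 1s on the diagonal, up to permutation), solve by back-substitution:
  V =
[[-1, 1, 0],
 [1, 0, 0],
 [1, 1, 1]]
  V a = (-4, 2, 0)
Solving gives a = (2, -2, 0).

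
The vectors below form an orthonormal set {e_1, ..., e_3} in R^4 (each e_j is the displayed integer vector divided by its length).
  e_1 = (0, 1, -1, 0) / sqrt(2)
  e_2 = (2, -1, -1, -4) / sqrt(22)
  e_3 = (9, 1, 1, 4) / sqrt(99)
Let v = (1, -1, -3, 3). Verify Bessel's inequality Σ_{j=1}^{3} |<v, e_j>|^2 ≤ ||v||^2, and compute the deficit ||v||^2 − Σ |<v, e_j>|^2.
Σ |<v, e_j>|^2 = 59/9; ||v||^2 = 20; deficit = 121/9

Write each e_j = u_j / sqrt(<u_j, u_j>) where u_j is the displayed integer vector. Then <v, e_j> = <v, u_j> / sqrt(<u_j, u_j>), so |<v, e_j>|^2 = <v, u_j>^2 / <u_j, u_j>.
Coefficients: <v, e_1> = 2/sqrt(2), <v, e_2> = -6/sqrt(22), <v, e_3> = 17/sqrt(99).
Square and sum: Σ |<v, e_j>|^2 = 59/9.
Compute ||v||^2 = v·v = 20.
Deficit = 20 − 59/9 = 121/9 ≥ 0, confirming Bessel's inequality. (The deficit equals ||v − Σ <v,e_j> e_j||^2, the squared distance from v to span{e_j}.)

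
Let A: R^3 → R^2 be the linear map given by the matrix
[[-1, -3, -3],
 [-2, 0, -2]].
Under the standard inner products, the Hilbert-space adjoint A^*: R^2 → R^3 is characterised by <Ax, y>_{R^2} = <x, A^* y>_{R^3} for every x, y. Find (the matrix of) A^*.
A^* = A^T =
[[-1, -2],
 [-3, 0],
 [-3, -2]]

For real matrices with standard dot products, the defining identity <Ax, y> = <x, A^* y> gives (Ax)^T y = x^T (A^*) y, i.e. x^T A^T y = x^T (A^*) y. Since this holds for all x, y, we must have A^* = A^T. Therefore
A^* =
[[-1, -2],
 [-3, 0],
 [-3, -2]].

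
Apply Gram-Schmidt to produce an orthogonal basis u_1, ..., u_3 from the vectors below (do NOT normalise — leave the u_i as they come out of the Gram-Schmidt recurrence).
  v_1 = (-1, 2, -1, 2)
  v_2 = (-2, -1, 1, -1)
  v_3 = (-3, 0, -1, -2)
Orthogonal basis:
  u_1 = (-1, 2, -1, 2)
  u_2 = (-23/10, -2/5, 7/10, -2/5)
  u_3 = (-22/61, 28/61, -110/61, -94/61)

Apply the Gram-Schmidt recurrence
  u_1 = v_1
  u_i = v_i − Σ_{j<i} ((v_i · u_j) / (u_j · u_j)) · u_j.

Step by step this gives:
  u_1 = (-1, 2, -1, 2)
  u_2 = (-23/10, -2/5, 7/10, -2/5)
  u_3 = (-22/61, 28/61, -110/61, -94/61)

Orthogonality check:
  u_2 · u_1 = 0 (should be 0)
  u_3 · u_1 = 0 (should be 0)
  u_3 · u_2 = 0 (should be 0)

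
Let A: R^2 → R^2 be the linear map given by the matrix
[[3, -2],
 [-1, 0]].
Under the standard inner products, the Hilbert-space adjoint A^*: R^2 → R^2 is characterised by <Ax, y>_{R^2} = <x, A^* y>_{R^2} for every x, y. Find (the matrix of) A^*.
A^* = A^T =
[[3, -1],
 [-2, 0]]

For real matrices with standard dot products, the defining identity <Ax, y> = <x, A^* y> gives (Ax)^T y = x^T (A^*) y, i.e. x^T A^T y = x^T (A^*) y. Since this holds for all x, y, we must have A^* = A^T. Therefore
A^* =
[[3, -1],
 [-2, 0]].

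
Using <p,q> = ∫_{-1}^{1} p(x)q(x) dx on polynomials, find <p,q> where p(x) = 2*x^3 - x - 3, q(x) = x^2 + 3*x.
<p,q> = -8/5

Expand the product: p(x)·q(x) = 2*x^5 + 6*x^4 - x^3 - 6*x^2 - 9*x.
∫_{-1}^{1} of each monomial x^k gives [2/(k+1) if k even, 0 if k odd]. Integrating term-by-term (or equivalently evaluating the antiderivative F(x) = x^6/3 + 6*x^5/5 - x^4/4 - 2*x^3 - 9*x^2/2 at the endpoints):
  F(1) − F(−1) = -313/60 − (-217/60) = -8/5.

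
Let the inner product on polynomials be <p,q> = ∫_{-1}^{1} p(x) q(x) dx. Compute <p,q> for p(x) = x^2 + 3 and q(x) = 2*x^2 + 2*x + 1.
<p,q> = 172/15

Expand the product: p(x)·q(x) = 2*x^4 + 2*x^3 + 7*x^2 + 6*x + 3.
∫_{-1}^{1} of each monomial x^k gives [2/(k+1) if k even, 0 if k odd]. Integrating term-by-term (or equivalently evaluating the antiderivative F(x) = 2*x^5/5 + x^4/2 + 7*x^3/3 + 3*x^2 + 3*x at the endpoints):
  F(1) − F(−1) = 277/30 − (-67/30) = 172/15.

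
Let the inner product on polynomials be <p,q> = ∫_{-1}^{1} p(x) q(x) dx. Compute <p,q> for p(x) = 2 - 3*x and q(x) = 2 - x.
<p,q> = 10

Expand the product: p(x)·q(x) = 3*x^2 - 8*x + 4.
∫_{-1}^{1} of each monomial x^k gives [2/(k+1) if k even, 0 if k odd]. Integrating term-by-term (or equivalently evaluating the antiderivative F(x) = x^3 - 4*x^2 + 4*x at the endpoints):
  F(1) − F(−1) = 1 − (-9) = 10.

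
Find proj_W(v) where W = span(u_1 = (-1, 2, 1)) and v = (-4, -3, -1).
proj_W(v) = (1/2, -1, -1/2)

Set up U = [u_1 | ... | u_1] ∈ R^(3×1). The projector onto W = col(U) is P = U (U^T U)^(-1) U^T.
Compute U^T U =
  [6],
and U^T v = (-3).
Solve U^T U · c = U^T v for the coefficients: c = (-1/2). The projection is proj_W(v) = U c.
Check: (v - proj_W(v)) · u_1 = 0  (should be 0).
Result: proj_W(v) = (1/2, -1, -1/2).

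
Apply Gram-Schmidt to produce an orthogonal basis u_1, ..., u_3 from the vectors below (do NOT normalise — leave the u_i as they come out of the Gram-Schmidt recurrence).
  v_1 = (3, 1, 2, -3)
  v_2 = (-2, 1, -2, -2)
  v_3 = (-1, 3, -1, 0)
Orthogonal basis:
  u_1 = (3, 1, 2, -3)
  u_2 = (-37/23, 26/23, -40/23, -55/23)
  u_3 = (7/58, 72/29, 3/29, 59/58)

Apply the Gram-Schmidt recurrence
  u_1 = v_1
  u_i = v_i − Σ_{j<i} ((v_i · u_j) / (u_j · u_j)) · u_j.

Step by step this gives:
  u_1 = (3, 1, 2, -3)
  u_2 = (-37/23, 26/23, -40/23, -55/23)
  u_3 = (7/58, 72/29, 3/29, 59/58)

Orthogonality check:
  u_2 · u_1 = 0 (should be 0)
  u_3 · u_1 = 0 (should be 0)
  u_3 · u_2 = 0 (should be 0)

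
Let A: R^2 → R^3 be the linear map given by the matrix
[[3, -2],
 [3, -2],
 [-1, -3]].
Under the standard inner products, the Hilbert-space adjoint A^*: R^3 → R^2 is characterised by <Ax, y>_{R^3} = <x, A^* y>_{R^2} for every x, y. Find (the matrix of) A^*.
A^* = A^T =
[[3, 3, -1],
 [-2, -2, -3]]

For real matrices with standard dot products, the defining identity <Ax, y> = <x, A^* y> gives (Ax)^T y = x^T (A^*) y, i.e. x^T A^T y = x^T (A^*) y. Since this holds for all x, y, we must have A^* = A^T. Therefore
A^* =
[[3, 3, -1],
 [-2, -2, -3]].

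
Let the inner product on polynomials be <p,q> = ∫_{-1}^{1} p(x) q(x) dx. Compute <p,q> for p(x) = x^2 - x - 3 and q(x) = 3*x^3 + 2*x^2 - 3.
<p,q> = 58/5

Expand the product: p(x)·q(x) = 3*x^5 - x^4 - 11*x^3 - 9*x^2 + 3*x + 9.
∫_{-1}^{1} of each monomial x^k gives [2/(k+1) if k even, 0 if k odd]. Integrating term-by-term (or equivalently evaluating the antiderivative F(x) = x^6/2 - x^5/5 - 11*x^4/4 - 3*x^3 + 3*x^2/2 + 9*x at the endpoints):
  F(1) − F(−1) = 101/20 − (-131/20) = 58/5.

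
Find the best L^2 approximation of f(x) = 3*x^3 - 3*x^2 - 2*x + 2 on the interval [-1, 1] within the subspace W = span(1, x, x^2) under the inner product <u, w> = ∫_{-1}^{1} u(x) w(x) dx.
g(x) = -3*x^2 - x/5 + 2

The best approximation g ∈ W is the orthogonal projection of f onto W. Writing g = a_0 + a_1 x + a_2 x^2, the coefficients solve the normal equations G · a = b where
  G_{ij} = <φ_i, φ_j> and b_i = <f, φ_i>, with φ_0 = 1, φ_1 = x, φ_2 = x^2.
G =
  [2, 0, 2/3]
  [0, 2/3, 0]
  [2/3, 0, 2/5],
b = (2, -2/15, 2/15).
Solving gives a_0 = 2, a_1 = -1/5, a_2 = -3, so
  g(x) = -3*x^2 - x/5 + 2.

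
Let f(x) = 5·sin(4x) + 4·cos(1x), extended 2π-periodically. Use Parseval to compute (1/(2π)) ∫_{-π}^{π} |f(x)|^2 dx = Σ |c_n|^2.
Σ |c_n|^2 = 41/2

Expand |f|^2 and use orthogonality of {sin(nx), cos(mx)} on [-π, π]:
  ∫_{-π}^{π} sin(nx)^2 dx = π, ∫ cos(mx)^2 dx = π, and cross terms integrate to 0.
So ∫_{-π}^{π} f(x)^2 dx = 5^2 · π + 4^2 · π = (25 + 16)π.
Divide by 2π: (25 + 16)/2 = 41/2.
By Parseval, this equals Σ |c_n|^2.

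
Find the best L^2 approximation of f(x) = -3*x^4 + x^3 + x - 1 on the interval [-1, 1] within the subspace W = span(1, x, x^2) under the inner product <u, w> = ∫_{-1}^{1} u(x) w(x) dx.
g(x) = -18*x^2/7 + 8*x/5 - 26/35

The best approximation g ∈ W is the orthogonal projection of f onto W. Writing g = a_0 + a_1 x + a_2 x^2, the coefficients solve the normal equations G · a = b where
  G_{ij} = <φ_i, φ_j> and b_i = <f, φ_i>, with φ_0 = 1, φ_1 = x, φ_2 = x^2.
G =
  [2, 0, 2/3]
  [0, 2/3, 0]
  [2/3, 0, 2/5],
b = (-16/5, 16/15, -32/21).
Solving gives a_0 = -26/35, a_1 = 8/5, a_2 = -18/7, so
  g(x) = -18*x^2/7 + 8*x/5 - 26/35.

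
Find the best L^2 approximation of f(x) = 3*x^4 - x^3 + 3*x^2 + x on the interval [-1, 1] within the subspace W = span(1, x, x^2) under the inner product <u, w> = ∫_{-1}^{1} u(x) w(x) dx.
g(x) = 39*x^2/7 + 2*x/5 - 9/35

The best approximation g ∈ W is the orthogonal projection of f onto W. Writing g = a_0 + a_1 x + a_2 x^2, the coefficients solve the normal equations G · a = b where
  G_{ij} = <φ_i, φ_j> and b_i = <f, φ_i>, with φ_0 = 1, φ_1 = x, φ_2 = x^2.
G =
  [2, 0, 2/3]
  [0, 2/3, 0]
  [2/3, 0, 2/5],
b = (16/5, 4/15, 72/35).
Solving gives a_0 = -9/35, a_1 = 2/5, a_2 = 39/7, so
  g(x) = 39*x^2/7 + 2*x/5 - 9/35.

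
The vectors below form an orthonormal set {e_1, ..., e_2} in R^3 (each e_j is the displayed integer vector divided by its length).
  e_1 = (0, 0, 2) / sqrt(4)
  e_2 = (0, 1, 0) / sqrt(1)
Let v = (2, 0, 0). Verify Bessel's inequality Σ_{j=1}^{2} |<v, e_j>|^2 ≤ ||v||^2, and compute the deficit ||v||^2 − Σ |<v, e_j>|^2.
Σ |<v, e_j>|^2 = 0; ||v||^2 = 4; deficit = 4

Write each e_j = u_j / sqrt(<u_j, u_j>) where u_j is the displayed integer vector. Then <v, e_j> = <v, u_j> / sqrt(<u_j, u_j>), so |<v, e_j>|^2 = <v, u_j>^2 / <u_j, u_j>.
Coefficients: <v, e_1> = 0/sqrt(4), <v, e_2> = 0/sqrt(1).
Square and sum: Σ |<v, e_j>|^2 = 0.
Compute ||v||^2 = v·v = 4.
Deficit = 4 − 0 = 4 ≥ 0, confirming Bessel's inequality. (The deficit equals ||v − Σ <v,e_j> e_j||^2, the squared distance from v to span{e_j}.)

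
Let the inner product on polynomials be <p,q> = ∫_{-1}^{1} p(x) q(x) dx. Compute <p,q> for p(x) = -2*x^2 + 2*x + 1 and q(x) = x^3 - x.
<p,q> = -8/15

Expand the product: p(x)·q(x) = -2*x^5 + 2*x^4 + 3*x^3 - 2*x^2 - x.
∫_{-1}^{1} of each monomial x^k gives [2/(k+1) if k even, 0 if k odd]. Integrating term-by-term (or equivalently evaluating the antiderivative F(x) = -x^6/3 + 2*x^5/5 + 3*x^4/4 - 2*x^3/3 - x^2/2 at the endpoints):
  F(1) − F(−1) = -7/20 − (11/60) = -8/15.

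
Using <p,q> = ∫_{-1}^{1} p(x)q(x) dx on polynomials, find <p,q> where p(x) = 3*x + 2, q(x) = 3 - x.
<p,q> = 10

Expand the product: p(x)·q(x) = -3*x^2 + 7*x + 6.
∫_{-1}^{1} of each monomial x^k gives [2/(k+1) if k even, 0 if k odd]. Integrating term-by-term (or equivalently evaluating the antiderivative F(x) = -x^3 + 7*x^2/2 + 6*x at the endpoints):
  F(1) − F(−1) = 17/2 − (-3/2) = 10.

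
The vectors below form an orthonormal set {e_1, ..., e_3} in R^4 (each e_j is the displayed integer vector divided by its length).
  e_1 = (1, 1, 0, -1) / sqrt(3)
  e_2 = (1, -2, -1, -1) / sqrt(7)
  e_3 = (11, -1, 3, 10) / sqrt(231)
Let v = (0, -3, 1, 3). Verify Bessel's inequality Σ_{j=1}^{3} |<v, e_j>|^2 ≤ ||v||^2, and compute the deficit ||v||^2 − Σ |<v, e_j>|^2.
Σ |<v, e_j>|^2 = 200/11; ||v||^2 = 19; deficit = 9/11

Write each e_j = u_j / sqrt(<u_j, u_j>) where u_j is the displayed integer vector. Then <v, e_j> = <v, u_j> / sqrt(<u_j, u_j>), so |<v, e_j>|^2 = <v, u_j>^2 / <u_j, u_j>.
Coefficients: <v, e_1> = -6/sqrt(3), <v, e_2> = 2/sqrt(7), <v, e_3> = 36/sqrt(231).
Square and sum: Σ |<v, e_j>|^2 = 200/11.
Compute ||v||^2 = v·v = 19.
Deficit = 19 − 200/11 = 9/11 ≥ 0, confirming Bessel's inequality. (The deficit equals ||v − Σ <v,e_j> e_j||^2, the squared distance from v to span{e_j}.)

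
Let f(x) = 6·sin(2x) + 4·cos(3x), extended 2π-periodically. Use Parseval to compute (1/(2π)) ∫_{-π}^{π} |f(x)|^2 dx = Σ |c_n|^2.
Σ |c_n|^2 = 26

Expand |f|^2 and use orthogonality of {sin(nx), cos(mx)} on [-π, π]:
  ∫_{-π}^{π} sin(nx)^2 dx = π, ∫ cos(mx)^2 dx = π, and cross terms integrate to 0.
So ∫_{-π}^{π} f(x)^2 dx = 6^2 · π + 4^2 · π = (36 + 16)π.
Divide by 2π: (36 + 16)/2 = 26.
By Parseval, this equals Σ |c_n|^2.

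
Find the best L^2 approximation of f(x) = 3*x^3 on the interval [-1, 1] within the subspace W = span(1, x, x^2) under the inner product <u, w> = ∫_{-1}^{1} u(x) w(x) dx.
g(x) = 9*x/5

The best approximation g ∈ W is the orthogonal projection of f onto W. Writing g = a_0 + a_1 x + a_2 x^2, the coefficients solve the normal equations G · a = b where
  G_{ij} = <φ_i, φ_j> and b_i = <f, φ_i>, with φ_0 = 1, φ_1 = x, φ_2 = x^2.
G =
  [2, 0, 2/3]
  [0, 2/3, 0]
  [2/3, 0, 2/5],
b = (0, 6/5, 0).
Solving gives a_0 = 0, a_1 = 9/5, a_2 = 0, so
  g(x) = 9*x/5.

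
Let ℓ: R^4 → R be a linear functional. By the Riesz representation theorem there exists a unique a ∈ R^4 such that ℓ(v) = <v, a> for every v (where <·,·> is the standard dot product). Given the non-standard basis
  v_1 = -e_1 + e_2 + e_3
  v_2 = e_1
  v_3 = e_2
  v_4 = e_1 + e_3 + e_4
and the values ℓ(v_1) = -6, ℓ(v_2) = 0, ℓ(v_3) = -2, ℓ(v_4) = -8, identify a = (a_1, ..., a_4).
a = (0, -2, -4, -4)

Write a = (a_1, ..., a_4) in the standard basis. For each basis vector v_i, ℓ(v_i) = <v_i, a> is a linear equation in the a_j's. Collect the n equations into a matrix system V a = ℓ, where row i of V is v_i (expressed in the standard basis). Since V is invertible (lower-triangular with 1s on the diagonal, up to permutation), solve by back-substitution:
  V =
[[-1, 1, 1, 0],
 [1, 0, 0, 0],
 [0, 1, 0, 0],
 [1, 0, 1, 1]]
  V a = (-6, 0, -2, -8)
Solving gives a = (0, -2, -4, -4).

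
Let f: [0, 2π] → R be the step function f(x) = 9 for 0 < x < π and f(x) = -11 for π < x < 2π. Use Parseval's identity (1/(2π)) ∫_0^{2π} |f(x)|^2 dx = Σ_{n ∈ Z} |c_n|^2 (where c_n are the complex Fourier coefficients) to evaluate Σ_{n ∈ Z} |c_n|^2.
Σ |c_n|^2 = 101

Parseval equates the L^2 energy of f (normalised by 1/(2π)) with the ℓ^2 sum of its Fourier coefficients: (1/(2π)) ∫_0^{2π} |f|^2 = Σ |c_n|^2.
Compute the left side: (1/(2π)) [∫_0^π 9^2 dx + ∫_π^{2π} (-11)^2 dx] = (1/(2π)) · (81π + 121π) = (81 + 121)/2 = 101.
So Σ_{n ∈ Z} |c_n|^2 = 101.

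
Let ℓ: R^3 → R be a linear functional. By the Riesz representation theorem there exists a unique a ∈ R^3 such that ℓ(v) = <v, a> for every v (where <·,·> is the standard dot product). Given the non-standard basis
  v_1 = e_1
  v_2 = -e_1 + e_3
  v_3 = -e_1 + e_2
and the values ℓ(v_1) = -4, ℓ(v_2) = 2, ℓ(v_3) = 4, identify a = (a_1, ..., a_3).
a = (-4, 0, -2)

Write a = (a_1, ..., a_3) in the standard basis. For each basis vector v_i, ℓ(v_i) = <v_i, a> is a linear equation in the a_j's. Collect the n equations into a matrix system V a = ℓ, where row i of V is v_i (expressed in the standard basis). Since V is invertible (lower-triangular with 1s on the diagonal, up to permutation), solve by back-substitution:
  V =
[[1, 0, 0],
 [-1, 0, 1],
 [-1, 1, 0]]
  V a = (-4, 2, 4)
Solving gives a = (-4, 0, -2).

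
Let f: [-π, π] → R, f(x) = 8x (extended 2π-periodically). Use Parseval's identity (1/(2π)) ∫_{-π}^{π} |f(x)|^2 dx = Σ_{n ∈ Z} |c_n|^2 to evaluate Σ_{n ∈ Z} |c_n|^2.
Σ |c_n|^2 = 64π^2/3

Expand and integrate term by term over [-π, π]:
  ∫ (8x)^2 dx = 64·(2π^3/3); ∫ 2·8·(0)·x dx = 0 (odd integrand); ∫ 0^2 dx = 0·2π.
So (1/(2π)) ∫_{-π}^{π} (8x)^2 dx = 64π^2/3 + 0 = 64π^2/3.
Parseval ⇒ Σ |c_n|^2 = 64π^2/3.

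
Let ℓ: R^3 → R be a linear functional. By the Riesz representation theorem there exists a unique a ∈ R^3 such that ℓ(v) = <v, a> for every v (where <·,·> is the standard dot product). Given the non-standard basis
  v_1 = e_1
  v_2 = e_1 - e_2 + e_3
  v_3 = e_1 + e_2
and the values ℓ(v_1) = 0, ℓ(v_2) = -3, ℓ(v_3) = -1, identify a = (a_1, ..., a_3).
a = (0, -1, -4)

Write a = (a_1, ..., a_3) in the standard basis. For each basis vector v_i, ℓ(v_i) = <v_i, a> is a linear equation in the a_j's. Collect the n equations into a matrix system V a = ℓ, where row i of V is v_i (expressed in the standard basis). Since V is invertible (lower-triangular with 1s on the diagonal, up to permutation), solve by back-substitution:
  V =
[[1, 0, 0],
 [1, -1, 1],
 [1, 1, 0]]
  V a = (0, -3, -1)
Solving gives a = (0, -1, -4).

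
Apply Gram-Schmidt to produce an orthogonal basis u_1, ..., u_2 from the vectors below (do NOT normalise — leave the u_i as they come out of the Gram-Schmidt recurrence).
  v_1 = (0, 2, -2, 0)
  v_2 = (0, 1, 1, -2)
Orthogonal basis:
  u_1 = (0, 2, -2, 0)
  u_2 = (0, 1, 1, -2)

Apply the Gram-Schmidt recurrence
  u_1 = v_1
  u_i = v_i − Σ_{j<i} ((v_i · u_j) / (u_j · u_j)) · u_j.

Step by step this gives:
  u_1 = (0, 2, -2, 0)
  u_2 = (0, 1, 1, -2)

Orthogonality check:
  u_2 · u_1 = 0 (should be 0)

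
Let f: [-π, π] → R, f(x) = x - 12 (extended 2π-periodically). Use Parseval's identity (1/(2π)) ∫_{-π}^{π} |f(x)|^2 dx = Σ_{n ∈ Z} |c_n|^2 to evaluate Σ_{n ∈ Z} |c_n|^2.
Σ |c_n|^2 = π^2/3 + 144

Expand and integrate term by term over [-π, π]:
  ∫ (x)^2 dx = 1·(2π^3/3); ∫ 2·1·(-12)·x dx = 0 (odd integrand); ∫ (-12)^2 dx = 144·2π.
So (1/(2π)) ∫_{-π}^{π} (x - 12)^2 dx = 1π^2/3 + 144 = π^2/3 + 144.
Parseval ⇒ Σ |c_n|^2 = π^2/3 + 144.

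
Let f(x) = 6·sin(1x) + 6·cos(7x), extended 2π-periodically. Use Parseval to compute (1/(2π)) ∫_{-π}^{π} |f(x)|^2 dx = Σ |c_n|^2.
Σ |c_n|^2 = 36

Expand |f|^2 and use orthogonality of {sin(nx), cos(mx)} on [-π, π]:
  ∫_{-π}^{π} sin(nx)^2 dx = π, ∫ cos(mx)^2 dx = π, and cross terms integrate to 0.
So ∫_{-π}^{π} f(x)^2 dx = 6^2 · π + 6^2 · π = (36 + 36)π.
Divide by 2π: (36 + 36)/2 = 36.
By Parseval, this equals Σ |c_n|^2.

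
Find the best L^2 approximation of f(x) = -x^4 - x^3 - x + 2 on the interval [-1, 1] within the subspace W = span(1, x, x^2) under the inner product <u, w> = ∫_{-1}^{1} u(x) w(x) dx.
g(x) = -6*x^2/7 - 8*x/5 + 73/35

The best approximation g ∈ W is the orthogonal projection of f onto W. Writing g = a_0 + a_1 x + a_2 x^2, the coefficients solve the normal equations G · a = b where
  G_{ij} = <φ_i, φ_j> and b_i = <f, φ_i>, with φ_0 = 1, φ_1 = x, φ_2 = x^2.
G =
  [2, 0, 2/3]
  [0, 2/3, 0]
  [2/3, 0, 2/5],
b = (18/5, -16/15, 22/21).
Solving gives a_0 = 73/35, a_1 = -8/5, a_2 = -6/7, so
  g(x) = -6*x^2/7 - 8*x/5 + 73/35.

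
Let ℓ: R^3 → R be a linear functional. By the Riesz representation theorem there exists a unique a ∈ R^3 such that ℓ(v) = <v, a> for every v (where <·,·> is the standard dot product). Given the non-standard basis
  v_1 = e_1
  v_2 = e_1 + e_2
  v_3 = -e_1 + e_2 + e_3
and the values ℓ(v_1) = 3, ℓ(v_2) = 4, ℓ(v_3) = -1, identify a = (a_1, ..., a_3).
a = (3, 1, 1)

Write a = (a_1, ..., a_3) in the standard basis. For each basis vector v_i, ℓ(v_i) = <v_i, a> is a linear equation in the a_j's. Collect the n equations into a matrix system V a = ℓ, where row i of V is v_i (expressed in the standard basis). Since V is invertible (lower-triangular with 1s on the diagonal, up to permutation), solve by back-substitution:
  V =
[[1, 0, 0],
 [1, 1, 0],
 [-1, 1, 1]]
  V a = (3, 4, -1)
Solving gives a = (3, 1, 1).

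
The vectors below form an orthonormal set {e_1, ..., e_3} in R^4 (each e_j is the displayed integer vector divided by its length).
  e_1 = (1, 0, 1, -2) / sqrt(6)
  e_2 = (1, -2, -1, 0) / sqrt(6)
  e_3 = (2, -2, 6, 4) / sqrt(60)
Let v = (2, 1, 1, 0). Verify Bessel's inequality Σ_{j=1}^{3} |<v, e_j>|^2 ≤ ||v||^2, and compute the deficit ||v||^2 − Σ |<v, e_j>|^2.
Σ |<v, e_j>|^2 = 41/15; ||v||^2 = 6; deficit = 49/15

Write each e_j = u_j / sqrt(<u_j, u_j>) where u_j is the displayed integer vector. Then <v, e_j> = <v, u_j> / sqrt(<u_j, u_j>), so |<v, e_j>|^2 = <v, u_j>^2 / <u_j, u_j>.
Coefficients: <v, e_1> = 3/sqrt(6), <v, e_2> = -1/sqrt(6), <v, e_3> = 8/sqrt(60).
Square and sum: Σ |<v, e_j>|^2 = 41/15.
Compute ||v||^2 = v·v = 6.
Deficit = 6 − 41/15 = 49/15 ≥ 0, confirming Bessel's inequality. (The deficit equals ||v − Σ <v,e_j> e_j||^2, the squared distance from v to span{e_j}.)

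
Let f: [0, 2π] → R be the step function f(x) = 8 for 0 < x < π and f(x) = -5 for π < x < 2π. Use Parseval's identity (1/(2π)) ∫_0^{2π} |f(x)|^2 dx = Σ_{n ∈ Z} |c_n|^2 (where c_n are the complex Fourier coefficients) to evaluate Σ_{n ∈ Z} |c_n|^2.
Σ |c_n|^2 = 89/2

Parseval equates the L^2 energy of f (normalised by 1/(2π)) with the ℓ^2 sum of its Fourier coefficients: (1/(2π)) ∫_0^{2π} |f|^2 = Σ |c_n|^2.
Compute the left side: (1/(2π)) [∫_0^π 8^2 dx + ∫_π^{2π} (-5)^2 dx] = (1/(2π)) · (64π + 25π) = (64 + 25)/2 = 89/2.
So Σ_{n ∈ Z} |c_n|^2 = 89/2.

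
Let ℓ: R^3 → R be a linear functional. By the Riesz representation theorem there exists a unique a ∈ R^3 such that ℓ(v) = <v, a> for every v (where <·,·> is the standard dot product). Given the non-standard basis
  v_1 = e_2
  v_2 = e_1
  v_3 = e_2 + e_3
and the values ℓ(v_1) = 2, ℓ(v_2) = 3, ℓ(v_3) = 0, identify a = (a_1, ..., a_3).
a = (3, 2, -2)

Write a = (a_1, ..., a_3) in the standard basis. For each basis vector v_i, ℓ(v_i) = <v_i, a> is a linear equation in the a_j's. Collect the n equations into a matrix system V a = ℓ, where row i of V is v_i (expressed in the standard basis). Since V is invertible (lower-triangular with 1s on the diagonal, up to permutation), solve by back-substitution:
  V =
[[0, 1, 0],
 [1, 0, 0],
 [0, 1, 1]]
  V a = (2, 3, 0)
Solving gives a = (3, 2, -2).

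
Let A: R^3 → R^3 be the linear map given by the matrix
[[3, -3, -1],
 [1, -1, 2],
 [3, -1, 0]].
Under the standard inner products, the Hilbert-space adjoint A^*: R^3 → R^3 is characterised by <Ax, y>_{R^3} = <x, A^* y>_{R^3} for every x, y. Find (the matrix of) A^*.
A^* = A^T =
[[3, 1, 3],
 [-3, -1, -1],
 [-1, 2, 0]]

For real matrices with standard dot products, the defining identity <Ax, y> = <x, A^* y> gives (Ax)^T y = x^T (A^*) y, i.e. x^T A^T y = x^T (A^*) y. Since this holds for all x, y, we must have A^* = A^T. Therefore
A^* =
[[3, 1, 3],
 [-3, -1, -1],
 [-1, 2, 0]].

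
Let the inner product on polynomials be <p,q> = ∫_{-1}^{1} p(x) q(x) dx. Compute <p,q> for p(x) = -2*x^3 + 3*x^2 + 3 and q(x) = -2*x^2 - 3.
<p,q> = -152/5

Expand the product: p(x)·q(x) = 4*x^5 - 6*x^4 + 6*x^3 - 15*x^2 - 9.
∫_{-1}^{1} of each monomial x^k gives [2/(k+1) if k even, 0 if k odd]. Integrating term-by-term (or equivalently evaluating the antiderivative F(x) = 2*x^6/3 - 6*x^5/5 + 3*x^4/2 - 5*x^3 - 9*x at the endpoints):
  F(1) − F(−1) = -391/30 − (521/30) = -152/5.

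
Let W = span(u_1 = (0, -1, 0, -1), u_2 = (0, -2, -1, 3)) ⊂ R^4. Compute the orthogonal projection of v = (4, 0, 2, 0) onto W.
proj_W(v) = (0, 10/27, 4/27, -10/27)

Set up U = [u_1 | ... | u_2] ∈ R^(4×2). The projector onto W = col(U) is P = U (U^T U)^(-1) U^T.
Compute U^T U =
  [2, -1]
  [-1, 14],
and U^T v = (0, -2).
Solve U^T U · c = U^T v for the coefficients: c = (-2/27, -4/27). The projection is proj_W(v) = U c.
Check: (v - proj_W(v)) · u_1 = 0  (should be 0).
Check: (v - proj_W(v)) · u_2 = 0  (should be 0).
Result: proj_W(v) = (0, 10/27, 4/27, -10/27).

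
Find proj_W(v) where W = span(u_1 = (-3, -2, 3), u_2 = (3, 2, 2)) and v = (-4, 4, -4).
proj_W(v) = (-12/13, -8/13, -4)

Set up U = [u_1 | ... | u_2] ∈ R^(3×2). The projector onto W = col(U) is P = U (U^T U)^(-1) U^T.
Compute U^T U =
  [22, -7]
  [-7, 17],
and U^T v = (-8, -12).
Solve U^T U · c = U^T v for the coefficients: c = (-44/65, -64/65). The projection is proj_W(v) = U c.
Check: (v - proj_W(v)) · u_1 = 0  (should be 0).
Check: (v - proj_W(v)) · u_2 = 0  (should be 0).
Result: proj_W(v) = (-12/13, -8/13, -4).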